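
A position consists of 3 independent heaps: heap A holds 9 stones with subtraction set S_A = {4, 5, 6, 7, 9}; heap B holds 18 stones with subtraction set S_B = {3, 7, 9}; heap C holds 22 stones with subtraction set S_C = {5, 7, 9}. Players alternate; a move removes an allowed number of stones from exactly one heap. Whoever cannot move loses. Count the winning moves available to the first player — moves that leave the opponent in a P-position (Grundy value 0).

Heap A, S = {4, 5, 6, 7, 9}:
G(0) = 0
G(1) = mex{} = 0
G(2) = mex{} = 0
G(3) = mex{} = 0
G(4) = mex{0} = 1
G(5) = mex{0,0} = 1
G(6) = mex{0,0,0} = 1
G(7) = mex{0,0,0,0} = 1
G(8) = mex{1,0,0,0} = 2
G(9) = mex{1,1,0,0,0} = 2
G_A(9) = 2.
Heap B, S = {3, 7, 9}:
n :  0  1  2  3  4  5  6  7  8  9 10 11 12 13 14 15 16 17 18
G :  0  0  0  1  1  1  0  2  2  1  3  3  0  2  0  1  0  1  0
G_B(18) = 0.
Heap C, S = {5, 7, 9}:
G(0) = 0
G(1) = mex{} = 0
G(2) = mex{} = 0
G(3) = mex{} = 0
G(4) = mex{} = 0
G(5) = mex{0} = 1
G(6) = mex{0} = 1
G(7) = mex{0,0} = 1
G(8) = mex{0,0} = 1
G(9) = mex{0,0,0} = 1
G(10) = mex{1,0,0} = 2
G(11) = mex{1,0,0} = 2
G(12) = mex{1,1,0} = 2
G(13) = mex{1,1,0} = 2
G(14) = mex{1,1,1} = 0
G(15) = mex{2,1,1} = 0
G(16) = mex{2,1,1} = 0
G(17) = mex{2,2,1} = 0
G(18) = mex{2,2,1} = 0
G(19) = mex{0,2,2} = 1
G(20) = mex{0,2,2} = 1
G(21) = mex{0,0,2} = 1
G(22) = mex{0,0,2} = 1
G_C(22) = 1.
Combined Grundy value = 2 ⊕ 0 ⊕ 1 = 3.
A winning move leaves total XOR = 0, i.e. changes one component's Grundy value g to g ⊕ X where X is the current total.
Heap A: need g' = 2⊕3 = 1. Options: 9−4→G=1, 9−5→G=1, 9−6→G=0, 9−7→G=0, 9−9→G=0. Hits: 2.
Heap B: need g' = 0⊕3 = 3. Options: 18−3→G=1, 18−7→G=3, 18−9→G=1. Hits: 1.
Heap C: need g' = 1⊕3 = 2. Options: 22−5→G=0, 22−7→G=0, 22−9→G=2. Hits: 1.

4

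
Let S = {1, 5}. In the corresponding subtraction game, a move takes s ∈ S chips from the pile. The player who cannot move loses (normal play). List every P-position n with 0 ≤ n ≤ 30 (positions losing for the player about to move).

G(0) = 0
G(1) = mex{0} = 1
G(2) = mex{1} = 0
G(3) = mex{0} = 1
G(4) = mex{1} = 0
G(5) = mex{0,0} = 1
G(6) = mex{1,1} = 0
G(7) = mex{0,0} = 1
G(8) = mex{1,1} = 0
G(9) = mex{0,0} = 1
G(10) = mex{1,1} = 0
G(11) = mex{0,0} = 1
G(12) = mex{1,1} = 0
G(13) = mex{0,0} = 1
G(14) = mex{1,1} = 0
G(15) = mex{0,0} = 1
G(16) = mex{1,1} = 0
G(17) = mex{0,0} = 1
G(18) = mex{1,1} = 0
G(19) = mex{0,0} = 1
G(20) = mex{1,1} = 0
G(21) = mex{0,0} = 1
G(22) = mex{1,1} = 0
G(23) = mex{0,0} = 1
G(24) = mex{1,1} = 0
G(25) = mex{0,0} = 1
G(26) = mex{1,1} = 0
G(27) = mex{0,0} = 1
G(28) = mex{1,1} = 0
G(29) = mex{0,0} = 1
G(30) = mex{1,1} = 0
P-positions are exactly the n with G(n) = 0.

0, 2, 4, 6, 8, 10, 12, 14, 16, 18, 20, 22, 24, 26, 28, 30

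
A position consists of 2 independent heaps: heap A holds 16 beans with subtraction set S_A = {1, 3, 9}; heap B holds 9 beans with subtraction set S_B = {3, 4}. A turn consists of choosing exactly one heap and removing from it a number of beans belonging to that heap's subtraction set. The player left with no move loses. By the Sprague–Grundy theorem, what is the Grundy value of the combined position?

0

Heap A, S = {1, 3, 9}:
n :  0  1  2  3  4  5  6  7  8  9 10 11 12 13 14 15 16
G :  0  1  0  1  0  1  0  1  0  1  0  1  0  1  0  1  0
G_A(16) = 0.
Heap B, S = {3, 4}:
G(0) = 0
G(1) = mex{} = 0
G(2) = mex{} = 0
G(3) = mex{0} = 1
G(4) = mex{0,0} = 1
G(5) = mex{0,0} = 1
G(6) = mex{1,0} = 2
G(7) = mex{1,1} = 0
G(8) = mex{1,1} = 0
G(9) = mex{2,1} = 0
G_B(9) = 0.
Combined Grundy value = 0 ⊕ 0 = 0.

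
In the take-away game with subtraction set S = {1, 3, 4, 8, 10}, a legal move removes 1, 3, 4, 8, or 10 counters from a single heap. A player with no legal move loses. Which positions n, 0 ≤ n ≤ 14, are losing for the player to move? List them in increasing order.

n :  0  1  2  3  4  5  6  7  8  9 10 11 12 13 14
G :  0  1  0  1  2  3  2  0  1  0  1  2  3  2  0
P-positions are exactly the n with G(n) = 0.

0, 2, 7, 9, 14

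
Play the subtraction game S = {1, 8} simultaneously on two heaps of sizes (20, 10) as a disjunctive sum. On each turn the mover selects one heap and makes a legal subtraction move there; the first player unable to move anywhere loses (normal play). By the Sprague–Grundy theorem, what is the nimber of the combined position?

All heaps use S = {1, 8}:
G(0) = 0
G(1) = mex{0} = 1
G(2) = mex{1} = 0
G(3) = mex{0} = 1
G(4) = mex{1} = 0
G(5) = mex{0} = 1
G(6) = mex{1} = 0
G(7) = mex{0} = 1
G(8) = mex{1,0} = 2
G(9) = mex{2,1} = 0
G(10) = mex{0,0} = 1
G(11) = mex{1,1} = 0
G(12) = mex{0,0} = 1
G(13) = mex{1,1} = 0
G(14) = mex{0,0} = 1
G(15) = mex{1,1} = 0
G(16) = mex{0,2} = 1
G(17) = mex{1,0} = 2
G(18) = mex{2,1} = 0
G(19) = mex{0,0} = 1
G(20) = mex{1,1} = 0
Heap A: G(20) = 0.
Heap B: G(10) = 1.
Combined Grundy value = 0 ⊕ 1 = 1.

1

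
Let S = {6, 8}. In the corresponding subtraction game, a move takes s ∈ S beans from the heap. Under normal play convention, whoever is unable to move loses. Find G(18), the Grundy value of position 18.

0

n :  0  1  2  3  4  5  6  7  8  9 10 11 12 13 14 15 16 17 18
G :  0  0  0  0  0  0  1  1  1  1  1  1  2  2  0  0  0  0  0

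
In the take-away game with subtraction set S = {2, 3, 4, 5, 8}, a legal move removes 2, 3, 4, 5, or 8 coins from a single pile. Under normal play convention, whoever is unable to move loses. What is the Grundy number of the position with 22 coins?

n :  0  1  2  3  4  5  6  7  8  9 10 11 12 13 14 15 16 17 18 19 20 21 22
G :  0  0  1  1  2  2  3  0  4  1  5  2  3  0  0  1  1  2  2  3  0  4  1

1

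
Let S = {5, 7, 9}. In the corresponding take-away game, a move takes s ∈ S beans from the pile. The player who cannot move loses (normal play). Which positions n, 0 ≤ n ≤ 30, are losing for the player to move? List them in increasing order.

0, 1, 2, 3, 4, 14, 15, 16, 17, 18, 28, 29, 30

G(0) = 0
G(1) = mex{} = 0
G(2) = mex{} = 0
G(3) = mex{} = 0
G(4) = mex{} = 0
G(5) = mex{0} = 1
G(6) = mex{0} = 1
G(7) = mex{0,0} = 1
G(8) = mex{0,0} = 1
G(9) = mex{0,0,0} = 1
G(10) = mex{1,0,0} = 2
G(11) = mex{1,0,0} = 2
G(12) = mex{1,1,0} = 2
G(13) = mex{1,1,0} = 2
G(14) = mex{1,1,1} = 0
G(15) = mex{2,1,1} = 0
G(16) = mex{2,1,1} = 0
G(17) = mex{2,2,1} = 0
G(18) = mex{2,2,1} = 0
G(19) = mex{0,2,2} = 1
G(20) = mex{0,2,2} = 1
G(21) = mex{0,0,2} = 1
G(22) = mex{0,0,2} = 1
G(23) = mex{0,0,0} = 1
G(24) = mex{1,0,0} = 2
G(25) = mex{1,0,0} = 2
G(26) = mex{1,1,0} = 2
G(27) = mex{1,1,0} = 2
G(28) = mex{1,1,1} = 0
G(29) = mex{2,1,1} = 0
G(30) = mex{2,1,1} = 0
P-positions are exactly the n with G(n) = 0.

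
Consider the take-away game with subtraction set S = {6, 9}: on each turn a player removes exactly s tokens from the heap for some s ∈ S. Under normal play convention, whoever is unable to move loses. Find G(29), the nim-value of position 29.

n :  0  1  2  3  4  5  6  7  8  9 10 11 12 13 14 15 16 17 18 19 20 21 22 23 24 25 26 27 28 29
G :  0  0  0  0  0  0  1  1  1  1  1  1  2  2  2  0  0  0  0  0  0  1  1  1  1  1  1  2  2  2

2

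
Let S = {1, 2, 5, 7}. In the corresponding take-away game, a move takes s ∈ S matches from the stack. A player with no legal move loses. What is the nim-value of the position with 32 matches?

2

G(0) = 0
G(1) = mex{0} = 1
G(2) = mex{1,0} = 2
G(3) = mex{2,1} = 0
G(4) = mex{0,2} = 1
G(5) = mex{1,0,0} = 2
G(6) = mex{2,1,1} = 0
G(7) = mex{0,2,2,0} = 1
G(8) = mex{1,0,0,1} = 2
G(9) = mex{2,1,1,2} = 0
G(10) = mex{0,2,2,0} = 1
G(11) = mex{1,0,0,1} = 2
G(12) = mex{2,1,1,2} = 0
G(13) = mex{0,2,2,0} = 1
G(14) = mex{1,0,0,1} = 2
G(15) = mex{2,1,1,2} = 0
G(16) = mex{0,2,2,0} = 1
G(17) = mex{1,0,0,1} = 2
G(18) = mex{2,1,1,2} = 0
G(19) = mex{0,2,2,0} = 1
G(20) = mex{1,0,0,1} = 2
G(21) = mex{2,1,1,2} = 0
G(22) = mex{0,2,2,0} = 1
G(23) = mex{1,0,0,1} = 2
G(24) = mex{2,1,1,2} = 0
G(25) = mex{0,2,2,0} = 1
G(26) = mex{1,0,0,1} = 2
G(27) = mex{2,1,1,2} = 0
G(28) = mex{0,2,2,0} = 1
G(29) = mex{1,0,0,1} = 2
G(30) = mex{2,1,1,2} = 0
G(31) = mex{0,2,2,0} = 1
G(32) = mex{1,0,0,1} = 2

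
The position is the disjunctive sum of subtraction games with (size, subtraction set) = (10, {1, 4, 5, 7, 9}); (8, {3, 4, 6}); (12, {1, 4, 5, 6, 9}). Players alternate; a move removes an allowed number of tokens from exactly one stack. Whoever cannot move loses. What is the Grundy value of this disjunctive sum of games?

Stack A, S = {1, 4, 5, 7, 9}:
G(0) = 0
G(1) = mex{0} = 1
G(2) = mex{1} = 0
G(3) = mex{0} = 1
G(4) = mex{1,0} = 2
G(5) = mex{2,1,0} = 3
G(6) = mex{3,0,1} = 2
G(7) = mex{2,1,0,0} = 3
G(8) = mex{3,2,1,1} = 0
G(9) = mex{0,3,2,0,0} = 1
G(10) = mex{1,2,3,1,1} = 0
G_A(10) = 0.
Stack B, S = {3, 4, 6}:
n : 0 1 2 3 4 5 6 7 8
G : 0 0 0 1 1 1 2 2 2
G_B(8) = 2.
Stack C, S = {1, 4, 5, 6, 9}:
n :  0  1  2  3  4  5  6  7  8  9 10 11 12
G :  0  1  0  1  2  3  2  3  4  5  0  1  0
G_C(12) = 0.
Combined Grundy value = 0 ⊕ 2 ⊕ 0 = 2.

2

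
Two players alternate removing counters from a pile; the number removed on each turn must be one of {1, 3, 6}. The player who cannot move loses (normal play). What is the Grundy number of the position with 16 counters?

n :  0  1  2  3  4  5  6  7  8  9 10 11 12 13 14 15 16
G :  0  1  0  1  0  1  2  3  2  0  1  0  1  0  1  2  3

3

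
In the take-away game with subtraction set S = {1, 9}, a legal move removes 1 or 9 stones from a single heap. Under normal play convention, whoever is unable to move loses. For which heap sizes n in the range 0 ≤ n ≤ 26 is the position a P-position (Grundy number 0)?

0, 2, 4, 6, 8, 10, 12, 14, 16, 18, 20, 22, 24, 26

n :  0  1  2  3  4  5  6  7  8  9 10 11 12 13 14 15 16 17 18 19 20 21 22 23 24 25 26
G :  0  1  0  1  0  1  0  1  0  1  0  1  0  1  0  1  0  1  0  1  0  1  0  1  0  1  0
P-positions are exactly the n with G(n) = 0.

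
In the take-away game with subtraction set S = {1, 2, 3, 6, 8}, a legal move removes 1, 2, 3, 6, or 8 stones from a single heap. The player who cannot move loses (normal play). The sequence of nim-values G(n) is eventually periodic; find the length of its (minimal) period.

G(0) = 0
G(1) = mex{0} = 1
G(2) = mex{1,0} = 2
G(3) = mex{2,1,0} = 3
G(4) = mex{3,2,1} = 0
G(5) = mex{0,3,2} = 1
G(6) = mex{1,0,3,0} = 2
G(7) = mex{2,1,0,1} = 3
G(8) = mex{3,2,1,2,0} = 4
G(9) = mex{4,3,2,3,1} = 0
G(10) = mex{0,4,3,0,2} = 1
G(11) = mex{1,0,4,1,3} = 2
G(12) = mex{2,1,0,2,0} = 3
G(13) = mex{3,2,1,3,1} = 0
G(14) = mex{0,3,2,4,2} = 1
G(15) = mex{1,0,3,0,3} = 2
G(16) = mex{2,1,0,1,4} = 3
G(17) = mex{3,2,1,2,0} = 4
G(18) = mex{4,3,2,3,1} = 0
G(19) = mex{0,4,3,0,2} = 1
G(n+9) = G(n) holds for n = 0,…,7 (a full window of length max(S) = 8), so the sequence is purely periodic with period 9.

9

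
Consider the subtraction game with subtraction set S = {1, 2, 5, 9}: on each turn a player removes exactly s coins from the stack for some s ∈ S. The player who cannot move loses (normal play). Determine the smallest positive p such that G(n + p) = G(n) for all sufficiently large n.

10

G(0) = 0
G(1) = mex{0} = 1
G(2) = mex{1,0} = 2
G(3) = mex{2,1} = 0
G(4) = mex{0,2} = 1
G(5) = mex{1,0,0} = 2
G(6) = mex{2,1,1} = 0
G(7) = mex{0,2,2} = 1
G(8) = mex{1,0,0} = 2
G(9) = mex{2,1,1,0} = 3
G(10) = mex{3,2,2,1} = 0
G(11) = mex{0,3,0,2} = 1
G(12) = mex{1,0,1,0} = 2
G(13) = mex{2,1,2,1} = 0
G(14) = mex{0,2,3,2} = 1
G(15) = mex{1,0,0,0} = 2
G(16) = mex{2,1,1,1} = 0
G(17) = mex{0,2,2,2} = 1
G(18) = mex{1,0,0,3} = 2
G(19) = mex{2,1,1,0} = 3
G(20) = mex{3,2,2,1} = 0
G(21) = mex{0,3,0,2} = 1
G(n+10) = G(n) holds for n = 0,…,8 (a full window of length max(S) = 9), so the sequence is purely periodic with period 10.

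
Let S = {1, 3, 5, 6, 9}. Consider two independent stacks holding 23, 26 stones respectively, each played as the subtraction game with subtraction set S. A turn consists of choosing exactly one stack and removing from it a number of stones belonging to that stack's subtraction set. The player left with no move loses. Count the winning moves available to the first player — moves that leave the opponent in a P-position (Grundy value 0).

3

All stacks use S = {1, 3, 5, 6, 9}:
G(0) = 0
G(1) = mex{0} = 1
G(2) = mex{1} = 0
G(3) = mex{0,0} = 1
G(4) = mex{1,1} = 0
G(5) = mex{0,0,0} = 1
G(6) = mex{1,1,1,0} = 2
G(7) = mex{2,0,0,1} = 3
G(8) = mex{3,1,1,0} = 2
G(9) = mex{2,2,0,1,0} = 3
G(10) = mex{3,3,1,0,1} = 2
G(11) = mex{2,2,2,1,0} = 3
G(12) = mex{3,3,3,2,1} = 0
G(13) = mex{0,2,2,3,0} = 1
G(14) = mex{1,3,3,2,1} = 0
G(15) = mex{0,0,2,3,2} = 1
G(16) = mex{1,1,3,2,3} = 0
G(17) = mex{0,0,0,3,2} = 1
G(18) = mex{1,1,1,0,3} = 2
G(19) = mex{2,0,0,1,2} = 3
G(20) = mex{3,1,1,0,3} = 2
G(21) = mex{2,2,0,1,0} = 3
G(22) = mex{3,3,1,0,1} = 2
G(23) = mex{2,2,2,1,0} = 3
G(24) = mex{3,3,3,2,1} = 0
G(25) = mex{0,2,2,3,0} = 1
G(26) = mex{1,3,3,2,1} = 0
Stack A: G(23) = 3.
Stack B: G(26) = 0.
Combined Grundy value = 3 ⊕ 0 = 3.
A winning move leaves total XOR = 0, i.e. changes one component's Grundy value g to g ⊕ X where X is the current total.
Stack A: need g' = 3⊕3 = 0. Options: 23−1→G=2, 23−3→G=2, 23−5→G=2, 23−6→G=1, 23−9→G=0. Hits: 1.
Stack B: need g' = 0⊕3 = 3. Options: 26−1→G=1, 26−3→G=3, 26−5→G=3, 26−6→G=2, 26−9→G=1. Hits: 2.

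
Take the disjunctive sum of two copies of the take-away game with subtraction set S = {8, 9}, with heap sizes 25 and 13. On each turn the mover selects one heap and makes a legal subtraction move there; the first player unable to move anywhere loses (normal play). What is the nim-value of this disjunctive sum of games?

0

All heaps use S = {8, 9}:
n :  0  1  2  3  4  5  6  7  8  9 10 11 12 13 14 15 16 17 18 19 20 21 22 23 24 25
G :  0  0  0  0  0  0  0  0  1  1  1  1  1  1  1  1  2  0  0  0  0  0  0  0  0  1
Heap A: G(25) = 1.
Heap B: G(13) = 1.
Combined Grundy value = 1 ⊕ 1 = 0.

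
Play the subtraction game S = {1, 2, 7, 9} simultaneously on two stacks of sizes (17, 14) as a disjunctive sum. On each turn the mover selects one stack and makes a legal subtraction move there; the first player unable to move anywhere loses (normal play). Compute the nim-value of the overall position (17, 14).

All stacks use S = {1, 2, 7, 9}:
n :  0  1  2  3  4  5  6  7  8  9 10 11 12 13 14 15 16 17
G :  0  1  2  0  1  2  0  1  2  3  4  0  1  2  0  1  2  0
Stack A: G(17) = 0.
Stack B: G(14) = 0.
Combined Grundy value = 0 ⊕ 0 = 0.

0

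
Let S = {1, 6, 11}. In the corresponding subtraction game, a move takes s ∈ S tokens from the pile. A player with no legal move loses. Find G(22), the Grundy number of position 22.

1

G(0) = 0
G(1) = mex{0} = 1
G(2) = mex{1} = 0
G(3) = mex{0} = 1
G(4) = mex{1} = 0
G(5) = mex{0} = 1
G(6) = mex{1,0} = 2
G(7) = mex{2,1} = 0
G(8) = mex{0,0} = 1
G(9) = mex{1,1} = 0
G(10) = mex{0,0} = 1
G(11) = mex{1,1,0} = 2
G(12) = mex{2,2,1} = 0
G(13) = mex{0,0,0} = 1
G(14) = mex{1,1,1} = 0
G(15) = mex{0,0,0} = 1
G(16) = mex{1,1,1} = 0
G(17) = mex{0,2,2} = 1
G(18) = mex{1,0,0} = 2
G(19) = mex{2,1,1} = 0
G(20) = mex{0,0,0} = 1
G(21) = mex{1,1,1} = 0
G(22) = mex{0,0,2} = 1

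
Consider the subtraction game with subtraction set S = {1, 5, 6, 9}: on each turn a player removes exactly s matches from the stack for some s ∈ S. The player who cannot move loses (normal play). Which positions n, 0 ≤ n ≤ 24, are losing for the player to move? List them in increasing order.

G(0) = 0
G(1) = mex{0} = 1
G(2) = mex{1} = 0
G(3) = mex{0} = 1
G(4) = mex{1} = 0
G(5) = mex{0,0} = 1
G(6) = mex{1,1,0} = 2
G(7) = mex{2,0,1} = 3
G(8) = mex{3,1,0} = 2
G(9) = mex{2,0,1,0} = 3
G(10) = mex{3,1,0,1} = 2
G(11) = mex{2,2,1,0} = 3
G(12) = mex{3,3,2,1} = 0
G(13) = mex{0,2,3,0} = 1
G(14) = mex{1,3,2,1} = 0
G(15) = mex{0,2,3,2} = 1
G(16) = mex{1,3,2,3} = 0
G(17) = mex{0,0,3,2} = 1
G(18) = mex{1,1,0,3} = 2
G(19) = mex{2,0,1,2} = 3
G(20) = mex{3,1,0,3} = 2
G(21) = mex{2,0,1,0} = 3
G(22) = mex{3,1,0,1} = 2
G(23) = mex{2,2,1,0} = 3
G(24) = mex{3,3,2,1} = 0
P-positions are exactly the n with G(n) = 0.

0, 2, 4, 12, 14, 16, 24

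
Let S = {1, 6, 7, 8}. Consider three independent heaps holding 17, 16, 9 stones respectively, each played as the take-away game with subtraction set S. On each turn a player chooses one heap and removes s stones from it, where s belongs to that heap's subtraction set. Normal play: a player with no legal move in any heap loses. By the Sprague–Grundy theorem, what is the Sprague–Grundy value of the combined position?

All heaps use S = {1, 6, 7, 8}:
n :  0  1  2  3  4  5  6  7  8  9 10 11 12 13 14 15 16 17
G :  0  1  0  1  0  1  2  3  2  3  2  3  4  0  1  0  1  0
Heap A: G(17) = 0.
Heap B: G(16) = 1.
Heap C: G(9) = 3.
Combined Grundy value = 0 ⊕ 1 ⊕ 3 = 2.

2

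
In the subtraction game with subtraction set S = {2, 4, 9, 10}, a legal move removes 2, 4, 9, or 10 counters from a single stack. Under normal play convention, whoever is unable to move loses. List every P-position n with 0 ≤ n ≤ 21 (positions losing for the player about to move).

0, 1, 6, 7, 12, 13, 18, 19

G(0) = 0
G(1) = mex{} = 0
G(2) = mex{0} = 1
G(3) = mex{0} = 1
G(4) = mex{1,0} = 2
G(5) = mex{1,0} = 2
G(6) = mex{2,1} = 0
G(7) = mex{2,1} = 0
G(8) = mex{0,2} = 1
G(9) = mex{0,2,0} = 1
G(10) = mex{1,0,0,0} = 2
G(11) = mex{1,0,1,0} = 2
G(12) = mex{2,1,1,1} = 0
G(13) = mex{2,1,2,1} = 0
G(14) = mex{0,2,2,2} = 1
G(15) = mex{0,2,0,2} = 1
G(16) = mex{1,0,0,0} = 2
G(17) = mex{1,0,1,0} = 2
G(18) = mex{2,1,1,1} = 0
G(19) = mex{2,1,2,1} = 0
G(20) = mex{0,2,2,2} = 1
G(21) = mex{0,2,0,2} = 1
P-positions are exactly the n with G(n) = 0.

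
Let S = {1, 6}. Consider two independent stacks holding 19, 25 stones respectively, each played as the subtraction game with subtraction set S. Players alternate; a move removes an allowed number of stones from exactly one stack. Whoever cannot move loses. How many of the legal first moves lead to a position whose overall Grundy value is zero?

All stacks use S = {1, 6}:
n :  0  1  2  3  4  5  6  7  8  9 10 11 12 13 14 15 16 17 18 19 20 21 22 23 24 25
G :  0  1  0  1  0  1  2  0  1  0  1  0  1  2  0  1  0  1  0  1  2  0  1  0  1  0
Stack A: G(19) = 1.
Stack B: G(25) = 0.
Combined Grundy value = 1 ⊕ 0 = 1.
A winning move leaves total XOR = 0, i.e. changes one component's Grundy value g to g ⊕ X where X is the current total.
Stack A: need g' = 1⊕1 = 0. Options: 19−1→G=0, 19−6→G=2. Hits: 1.
Stack B: need g' = 0⊕1 = 1. Options: 25−1→G=1, 25−6→G=1. Hits: 2.

3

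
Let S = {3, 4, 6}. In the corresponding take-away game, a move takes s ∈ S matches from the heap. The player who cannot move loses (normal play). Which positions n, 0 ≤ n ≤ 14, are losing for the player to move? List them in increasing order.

0, 1, 2, 9, 10, 11

G(0) = 0
G(1) = mex{} = 0
G(2) = mex{} = 0
G(3) = mex{0} = 1
G(4) = mex{0,0} = 1
G(5) = mex{0,0} = 1
G(6) = mex{1,0,0} = 2
G(7) = mex{1,1,0} = 2
G(8) = mex{1,1,0} = 2
G(9) = mex{2,1,1} = 0
G(10) = mex{2,2,1} = 0
G(11) = mex{2,2,1} = 0
G(12) = mex{0,2,2} = 1
G(13) = mex{0,0,2} = 1
G(14) = mex{0,0,2} = 1
P-positions are exactly the n with G(n) = 0.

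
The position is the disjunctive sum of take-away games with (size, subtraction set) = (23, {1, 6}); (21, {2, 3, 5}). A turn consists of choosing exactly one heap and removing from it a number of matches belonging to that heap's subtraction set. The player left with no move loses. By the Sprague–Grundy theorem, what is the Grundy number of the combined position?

Heap A, S = {1, 6}:
n :  0  1  2  3  4  5  6  7  8  9 10 11 12 13 14 15 16 17 18 19 20 21 22 23
G :  0  1  0  1  0  1  2  0  1  0  1  0  1  2  0  1  0  1  0  1  2  0  1  0
G_A(23) = 0.
Heap B, S = {2, 3, 5}:
n :  0  1  2  3  4  5  6  7  8  9 10 11 12 13 14 15 16 17 18 19 20 21
G :  0  0  1  1  2  2  3  0  0  1  1  2  2  3  0  0  1  1  2  2  3  0
G_B(21) = 0.
Combined Grundy value = 0 ⊕ 0 = 0.

0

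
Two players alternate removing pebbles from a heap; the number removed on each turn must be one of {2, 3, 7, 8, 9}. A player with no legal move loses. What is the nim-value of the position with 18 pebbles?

n :  0  1  2  3  4  5  6  7  8  9 10 11 12 13 14 15 16 17 18
G :  0  0  1  1  2  0  0  1  1  2  2  0  3  1  2  2  0  0  1

1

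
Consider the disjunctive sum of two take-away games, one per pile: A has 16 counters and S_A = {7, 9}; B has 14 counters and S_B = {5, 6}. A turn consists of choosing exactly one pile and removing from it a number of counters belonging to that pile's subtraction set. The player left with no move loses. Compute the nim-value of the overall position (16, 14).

Pile A, S = {7, 9}:
G(0) = 0
G(1) = mex{} = 0
G(2) = mex{} = 0
G(3) = mex{} = 0
G(4) = mex{} = 0
G(5) = mex{} = 0
G(6) = mex{} = 0
G(7) = mex{0} = 1
G(8) = mex{0} = 1
G(9) = mex{0,0} = 1
G(10) = mex{0,0} = 1
G(11) = mex{0,0} = 1
G(12) = mex{0,0} = 1
G(13) = mex{0,0} = 1
G(14) = mex{1,0} = 2
G(15) = mex{1,0} = 2
G(16) = mex{1,1} = 0
G_A(16) = 0.
Pile B, S = {5, 6}:
n :  0  1  2  3  4  5  6  7  8  9 10 11 12 13 14
G :  0  0  0  0  0  1  1  1  1  1  2  0  0  0  0
G_B(14) = 0.
Combined Grundy value = 0 ⊕ 0 = 0.

0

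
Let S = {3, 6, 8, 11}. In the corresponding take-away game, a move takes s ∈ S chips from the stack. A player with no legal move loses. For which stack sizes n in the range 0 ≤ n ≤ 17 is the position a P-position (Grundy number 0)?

G(0) = 0
G(1) = mex{} = 0
G(2) = mex{} = 0
G(3) = mex{0} = 1
G(4) = mex{0} = 1
G(5) = mex{0} = 1
G(6) = mex{1,0} = 2
G(7) = mex{1,0} = 2
G(8) = mex{1,0,0} = 2
G(9) = mex{2,1,0} = 3
G(10) = mex{2,1,0} = 3
G(11) = mex{2,1,1,0} = 3
G(12) = mex{3,2,1,0} = 4
G(13) = mex{3,2,1,0} = 4
G(14) = mex{3,2,2,1} = 0
G(15) = mex{4,3,2,1} = 0
G(16) = mex{4,3,2,1} = 0
G(17) = mex{0,3,3,2} = 1
P-positions are exactly the n with G(n) = 0.

0, 1, 2, 14, 15, 16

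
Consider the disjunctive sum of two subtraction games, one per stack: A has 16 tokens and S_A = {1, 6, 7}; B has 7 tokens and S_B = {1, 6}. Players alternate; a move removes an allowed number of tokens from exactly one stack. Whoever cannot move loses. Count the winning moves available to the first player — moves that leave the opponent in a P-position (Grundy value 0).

0

Stack A, S = {1, 6, 7}:
G(0) = 0
G(1) = mex{0} = 1
G(2) = mex{1} = 0
G(3) = mex{0} = 1
G(4) = mex{1} = 0
G(5) = mex{0} = 1
G(6) = mex{1,0} = 2
G(7) = mex{2,1,0} = 3
G(8) = mex{3,0,1} = 2
G(9) = mex{2,1,0} = 3
G(10) = mex{3,0,1} = 2
G(11) = mex{2,1,0} = 3
G(12) = mex{3,2,1} = 0
G(13) = mex{0,3,2} = 1
G(14) = mex{1,2,3} = 0
G(15) = mex{0,3,2} = 1
G(16) = mex{1,2,3} = 0
G_A(16) = 0.
Stack B, S = {1, 6}:
G(0) = 0
G(1) = mex{0} = 1
G(2) = mex{1} = 0
G(3) = mex{0} = 1
G(4) = mex{1} = 0
G(5) = mex{0} = 1
G(6) = mex{1,0} = 2
G(7) = mex{2,1} = 0
G_B(7) = 0.
Combined Grundy value = 0 ⊕ 0 = 0.
A winning move leaves total XOR = 0, i.e. changes one component's Grundy value g to g ⊕ X where X is the current total.
Stack A: target g' = 0⊕0 = 0, but every legal move changes the Grundy value (mex property), so 0 moves.
Stack B: target g' = 0⊕0 = 0, but every legal move changes the Grundy value (mex property), so 0 moves.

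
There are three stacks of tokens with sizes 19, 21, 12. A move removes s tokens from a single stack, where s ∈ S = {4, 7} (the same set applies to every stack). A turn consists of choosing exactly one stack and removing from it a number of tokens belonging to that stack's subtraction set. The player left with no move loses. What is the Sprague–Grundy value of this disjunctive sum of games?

0

All stacks use S = {4, 7}:
n :  0  1  2  3  4  5  6  7  8  9 10 11 12 13 14 15 16 17 18 19 20 21
G :  0  0  0  0  1  1  1  1  2  2  2  0  0  0  0  1  1  1  1  2  2  2
Stack A: G(19) = 2.
Stack B: G(21) = 2.
Stack C: G(12) = 0.
Combined Grundy value = 2 ⊕ 2 ⊕ 0 = 0.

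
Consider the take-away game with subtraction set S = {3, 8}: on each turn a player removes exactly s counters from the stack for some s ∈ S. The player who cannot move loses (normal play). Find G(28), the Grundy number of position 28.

0

G(0) = 0
G(1) = mex{} = 0
G(2) = mex{} = 0
G(3) = mex{0} = 1
G(4) = mex{0} = 1
G(5) = mex{0} = 1
G(6) = mex{1} = 0
G(7) = mex{1} = 0
G(8) = mex{1,0} = 2
G(9) = mex{0,0} = 1
G(10) = mex{0,0} = 1
G(11) = mex{2,1} = 0
G(12) = mex{1,1} = 0
G(13) = mex{1,1} = 0
G(14) = mex{0,0} = 1
G(15) = mex{0,0} = 1
G(16) = mex{0,2} = 1
G(17) = mex{1,1} = 0
G(18) = mex{1,1} = 0
G(19) = mex{1,0} = 2
G(20) = mex{0,0} = 1
G(21) = mex{0,0} = 1
G(22) = mex{2,1} = 0
G(23) = mex{1,1} = 0
G(24) = mex{1,1} = 0
G(25) = mex{0,0} = 1
G(26) = mex{0,0} = 1
G(27) = mex{0,2} = 1
G(28) = mex{1,1} = 0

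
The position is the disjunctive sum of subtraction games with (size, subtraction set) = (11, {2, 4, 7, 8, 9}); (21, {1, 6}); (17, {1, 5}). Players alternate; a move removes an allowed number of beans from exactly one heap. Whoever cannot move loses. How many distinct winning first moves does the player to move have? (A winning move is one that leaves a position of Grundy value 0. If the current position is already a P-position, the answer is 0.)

5

Heap A, S = {2, 4, 7, 8, 9}:
G(0) = 0
G(1) = mex{} = 0
G(2) = mex{0} = 1
G(3) = mex{0} = 1
G(4) = mex{1,0} = 2
G(5) = mex{1,0} = 2
G(6) = mex{2,1} = 0
G(7) = mex{2,1,0} = 3
G(8) = mex{0,2,0,0} = 1
G(9) = mex{3,2,1,0,0} = 4
G(10) = mex{1,0,1,1,0} = 2
G(11) = mex{4,3,2,1,1} = 0
G_A(11) = 0.
Heap B, S = {1, 6}:
G(0) = 0
G(1) = mex{0} = 1
G(2) = mex{1} = 0
G(3) = mex{0} = 1
G(4) = mex{1} = 0
G(5) = mex{0} = 1
G(6) = mex{1,0} = 2
G(7) = mex{2,1} = 0
G(8) = mex{0,0} = 1
G(9) = mex{1,1} = 0
G(10) = mex{0,0} = 1
G(11) = mex{1,1} = 0
G(12) = mex{0,2} = 1
G(13) = mex{1,0} = 2
G(14) = mex{2,1} = 0
G(15) = mex{0,0} = 1
G(16) = mex{1,1} = 0
G(17) = mex{0,0} = 1
G(18) = mex{1,1} = 0
G(19) = mex{0,2} = 1
G(20) = mex{1,0} = 2
G(21) = mex{2,1} = 0
G_B(21) = 0.
Heap C, S = {1, 5}:
n :  0  1  2  3  4  5  6  7  8  9 10 11 12 13 14 15 16 17
G :  0  1  0  1  0  1  0  1  0  1  0  1  0  1  0  1  0  1
G_C(17) = 1.
Combined Grundy value = 0 ⊕ 0 ⊕ 1 = 1.
A winning move leaves total XOR = 0, i.e. changes one component's Grundy value g to g ⊕ X where X is the current total.
Heap A: need g' = 0⊕1 = 1. Options: 11−2→G=4, 11−4→G=3, 11−7→G=2, 11−8→G=1, 11−9→G=1. Hits: 2.
Heap B: need g' = 0⊕1 = 1. Options: 21−1→G=2, 21−6→G=1. Hits: 1.
Heap C: need g' = 1⊕1 = 0. Options: 17−1→G=0, 17−5→G=0. Hits: 2.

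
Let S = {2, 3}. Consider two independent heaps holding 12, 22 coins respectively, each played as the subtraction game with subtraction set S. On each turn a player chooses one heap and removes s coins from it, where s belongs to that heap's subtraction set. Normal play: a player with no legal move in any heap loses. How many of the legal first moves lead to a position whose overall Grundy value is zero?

All heaps use S = {2, 3}:
G(0) = 0
G(1) = mex{} = 0
G(2) = mex{0} = 1
G(3) = mex{0,0} = 1
G(4) = mex{1,0} = 2
G(5) = mex{1,1} = 0
G(6) = mex{2,1} = 0
G(7) = mex{0,2} = 1
G(8) = mex{0,0} = 1
G(9) = mex{1,0} = 2
G(10) = mex{1,1} = 0
G(11) = mex{2,1} = 0
G(12) = mex{0,2} = 1
G(13) = mex{0,0} = 1
G(14) = mex{1,0} = 2
G(15) = mex{1,1} = 0
G(16) = mex{2,1} = 0
G(17) = mex{0,2} = 1
G(18) = mex{0,0} = 1
G(19) = mex{1,0} = 2
G(20) = mex{1,1} = 0
G(21) = mex{2,1} = 0
G(22) = mex{0,2} = 1
Heap A: G(12) = 1.
Heap B: G(22) = 1.
Combined Grundy value = 1 ⊕ 1 = 0.
A winning move leaves total XOR = 0, i.e. changes one component's Grundy value g to g ⊕ X where X is the current total.
Heap A: target g' = 1⊕0 = 1, but every legal move changes the Grundy value (mex property), so 0 moves.
Heap B: target g' = 1⊕0 = 1, but every legal move changes the Grundy value (mex property), so 0 moves.

0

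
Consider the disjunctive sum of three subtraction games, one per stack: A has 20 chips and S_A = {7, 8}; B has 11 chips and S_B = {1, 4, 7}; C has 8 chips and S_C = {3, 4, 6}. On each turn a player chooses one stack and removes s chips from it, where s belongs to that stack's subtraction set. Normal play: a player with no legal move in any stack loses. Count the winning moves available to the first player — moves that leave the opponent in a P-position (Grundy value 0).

Stack A, S = {7, 8}:
n :  0  1  2  3  4  5  6  7  8  9 10 11 12 13 14 15 16 17 18 19 20
G :  0  0  0  0  0  0  0  1  1  1  1  1  1  1  2  0  0  0  0  0  0
G_A(20) = 0.
Stack B, S = {1, 4, 7}:
n :  0  1  2  3  4  5  6  7  8  9 10 11
G :  0  1  0  1  2  0  1  2  0  1  0  1
G_B(11) = 1.
Stack C, S = {3, 4, 6}:
G(0) = 0
G(1) = mex{} = 0
G(2) = mex{} = 0
G(3) = mex{0} = 1
G(4) = mex{0,0} = 1
G(5) = mex{0,0} = 1
G(6) = mex{1,0,0} = 2
G(7) = mex{1,1,0} = 2
G(8) = mex{1,1,0} = 2
G_C(8) = 2.
Combined Grundy value = 0 ⊕ 1 ⊕ 2 = 3.
A winning move leaves total XOR = 0, i.e. changes one component's Grundy value g to g ⊕ X where X is the current total.
Stack A: need g' = 0⊕3 = 3. Options: 20−7→G=1, 20−8→G=1. Hits: 0.
Stack B: need g' = 1⊕3 = 2. Options: 11−1→G=0, 11−4→G=2, 11−7→G=2. Hits: 2.
Stack C: need g' = 2⊕3 = 1. Options: 8−3→G=1, 8−4→G=1, 8−6→G=0. Hits: 2.

4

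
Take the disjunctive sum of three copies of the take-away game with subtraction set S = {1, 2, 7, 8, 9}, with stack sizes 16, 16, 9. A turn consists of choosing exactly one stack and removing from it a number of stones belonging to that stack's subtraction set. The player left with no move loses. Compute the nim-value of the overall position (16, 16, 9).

3

All stacks use S = {1, 2, 7, 8, 9}:
G(0) = 0
G(1) = mex{0} = 1
G(2) = mex{1,0} = 2
G(3) = mex{2,1} = 0
G(4) = mex{0,2} = 1
G(5) = mex{1,0} = 2
G(6) = mex{2,1} = 0
G(7) = mex{0,2,0} = 1
G(8) = mex{1,0,1,0} = 2
G(9) = mex{2,1,2,1,0} = 3
G(10) = mex{3,2,0,2,1} = 4
G(11) = mex{4,3,1,0,2} = 5
G(12) = mex{5,4,2,1,0} = 3
G(13) = mex{3,5,0,2,1} = 4
G(14) = mex{4,3,1,0,2} = 5
G(15) = mex{5,4,2,1,0} = 3
G(16) = mex{3,5,3,2,1} = 0
Stack A: G(16) = 0.
Stack B: G(16) = 0.
Stack C: G(9) = 3.
Combined Grundy value = 0 ⊕ 0 ⊕ 3 = 3.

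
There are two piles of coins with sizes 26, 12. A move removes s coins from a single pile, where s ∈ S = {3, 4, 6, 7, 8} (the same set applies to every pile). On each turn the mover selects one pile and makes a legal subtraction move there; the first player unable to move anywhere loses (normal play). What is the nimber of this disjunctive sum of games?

1

All piles use S = {3, 4, 6, 7, 8}:
G(0) = 0
G(1) = mex{} = 0
G(2) = mex{} = 0
G(3) = mex{0} = 1
G(4) = mex{0,0} = 1
G(5) = mex{0,0} = 1
G(6) = mex{1,0,0} = 2
G(7) = mex{1,1,0,0} = 2
G(8) = mex{1,1,0,0,0} = 2
G(9) = mex{2,1,1,0,0} = 3
G(10) = mex{2,2,1,1,0} = 3
G(11) = mex{2,2,1,1,1} = 0
G(12) = mex{3,2,2,1,1} = 0
G(13) = mex{3,3,2,2,1} = 0
G(14) = mex{0,3,2,2,2} = 1
G(15) = mex{0,0,3,2,2} = 1
G(16) = mex{0,0,3,3,2} = 1
G(17) = mex{1,0,0,3,3} = 2
G(18) = mex{1,1,0,0,3} = 2
G(19) = mex{1,1,0,0,0} = 2
G(20) = mex{2,1,1,0,0} = 3
G(21) = mex{2,2,1,1,0} = 3
G(22) = mex{2,2,1,1,1} = 0
G(23) = mex{3,2,2,1,1} = 0
G(24) = mex{3,3,2,2,1} = 0
G(25) = mex{0,3,2,2,2} = 1
G(26) = mex{0,0,3,2,2} = 1
Pile A: G(26) = 1.
Pile B: G(12) = 0.
Combined Grundy value = 1 ⊕ 0 = 1.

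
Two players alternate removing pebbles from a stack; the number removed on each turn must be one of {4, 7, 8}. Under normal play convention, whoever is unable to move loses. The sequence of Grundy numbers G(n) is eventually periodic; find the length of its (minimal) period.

n :  0  1  2  3  4  5  6  7  8  9 10 11 12 13 14 15 16 17 18 19 20 21 22 23 24 25
G :  0  0  0  0  1  1  1  1  2  2  2  2  0  0  0  0  1  1  1  1  2  2  2  2  0  0
G(n+12) = G(n) holds for n = 0,…,7 (a full window of length max(S) = 8), so the sequence is purely periodic with period 12.

12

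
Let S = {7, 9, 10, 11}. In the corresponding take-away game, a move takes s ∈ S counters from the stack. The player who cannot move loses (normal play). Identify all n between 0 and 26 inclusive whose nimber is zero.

0, 1, 2, 3, 4, 5, 6, 18, 19, 20, 21, 22, 23, 24

n :  0  1  2  3  4  5  6  7  8  9 10 11 12 13 14 15 16 17 18 19 20 21 22 23 24 25 26
G :  0  0  0  0  0  0  0  1  1  1  1  1  1  1  2  2  2  2  0  0  0  0  0  0  0  1  1
P-positions are exactly the n with G(n) = 0.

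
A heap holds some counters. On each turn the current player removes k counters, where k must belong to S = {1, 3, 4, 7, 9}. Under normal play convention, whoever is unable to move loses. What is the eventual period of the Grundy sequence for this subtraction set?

8

G(0) = 0
G(1) = mex{0} = 1
G(2) = mex{1} = 0
G(3) = mex{0,0} = 1
G(4) = mex{1,1,0} = 2
G(5) = mex{2,0,1} = 3
G(6) = mex{3,1,0} = 2
G(7) = mex{2,2,1,0} = 3
G(8) = mex{3,3,2,1} = 0
G(9) = mex{0,2,3,0,0} = 1
G(10) = mex{1,3,2,1,1} = 0
G(11) = mex{0,0,3,2,0} = 1
G(12) = mex{1,1,0,3,1} = 2
G(13) = mex{2,0,1,2,2} = 3
G(14) = mex{3,1,0,3,3} = 2
G(15) = mex{2,2,1,0,2} = 3
G(16) = mex{3,3,2,1,3} = 0
G(17) = mex{0,2,3,0,0} = 1
G(18) = mex{1,3,2,1,1} = 0
G(n+8) = G(n) holds for n = 0,…,8 (a full window of length max(S) = 9), so the sequence is purely periodic with period 8.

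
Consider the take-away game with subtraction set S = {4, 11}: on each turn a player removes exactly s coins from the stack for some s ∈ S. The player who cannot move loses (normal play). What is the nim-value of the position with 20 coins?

n :  0  1  2  3  4  5  6  7  8  9 10 11 12 13 14 15 16 17 18 19 20
G :  0  0  0  0  1  1  1  1  0  0  0  2  1  1  1  0  0  0  0  1  1

1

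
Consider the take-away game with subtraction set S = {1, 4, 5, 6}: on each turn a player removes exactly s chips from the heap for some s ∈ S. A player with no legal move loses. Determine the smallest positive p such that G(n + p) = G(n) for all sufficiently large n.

9

n :  0  1  2  3  4  5  6  7  8  9 10 11 12 13 14 15 16 17 18 19
G :  0  1  0  1  2  3  2  3  4  0  1  0  1  2  3  2  3  4  0  1
G(n+9) = G(n) holds for n = 0,…,5 (a full window of length max(S) = 6), so the sequence is purely periodic with period 9.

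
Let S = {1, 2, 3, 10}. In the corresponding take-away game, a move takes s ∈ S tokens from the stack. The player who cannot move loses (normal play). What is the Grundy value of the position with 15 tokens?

n :  0  1  2  3  4  5  6  7  8  9 10 11 12 13 14 15
G :  0  1  2  3  0  1  2  3  0  1  2  3  0  1  2  3

3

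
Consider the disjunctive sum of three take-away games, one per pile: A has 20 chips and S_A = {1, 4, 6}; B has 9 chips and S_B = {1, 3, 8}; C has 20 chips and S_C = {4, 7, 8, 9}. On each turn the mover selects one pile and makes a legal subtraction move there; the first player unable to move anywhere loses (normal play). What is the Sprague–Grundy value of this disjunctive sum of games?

Pile A, S = {1, 4, 6}:
G(0) = 0
G(1) = mex{0} = 1
G(2) = mex{1} = 0
G(3) = mex{0} = 1
G(4) = mex{1,0} = 2
G(5) = mex{2,1} = 0
G(6) = mex{0,0,0} = 1
G(7) = mex{1,1,1} = 0
G(8) = mex{0,2,0} = 1
G(9) = mex{1,0,1} = 2
G(10) = mex{2,1,2} = 0
G(11) = mex{0,0,0} = 1
G(12) = mex{1,1,1} = 0
G(13) = mex{0,2,0} = 1
G(14) = mex{1,0,1} = 2
G(15) = mex{2,1,2} = 0
G(16) = mex{0,0,0} = 1
G(17) = mex{1,1,1} = 0
G(18) = mex{0,2,0} = 1
G(19) = mex{1,0,1} = 2
G(20) = mex{2,1,2} = 0
G_A(20) = 0.
Pile B, S = {1, 3, 8}:
G(0) = 0
G(1) = mex{0} = 1
G(2) = mex{1} = 0
G(3) = mex{0,0} = 1
G(4) = mex{1,1} = 0
G(5) = mex{0,0} = 1
G(6) = mex{1,1} = 0
G(7) = mex{0,0} = 1
G(8) = mex{1,1,0} = 2
G(9) = mex{2,0,1} = 3
G_B(9) = 3.
Pile C, S = {4, 7, 8, 9}:
G(0) = 0
G(1) = mex{} = 0
G(2) = mex{} = 0
G(3) = mex{} = 0
G(4) = mex{0} = 1
G(5) = mex{0} = 1
G(6) = mex{0} = 1
G(7) = mex{0,0} = 1
G(8) = mex{1,0,0} = 2
G(9) = mex{1,0,0,0} = 2
G(10) = mex{1,0,0,0} = 2
G(11) = mex{1,1,0,0} = 2
G(12) = mex{2,1,1,0} = 3
G(13) = mex{2,1,1,1} = 0
G(14) = mex{2,1,1,1} = 0
G(15) = mex{2,2,1,1} = 0
G(16) = mex{3,2,2,1} = 0
G(17) = mex{0,2,2,2} = 1
G(18) = mex{0,2,2,2} = 1
G(19) = mex{0,3,2,2} = 1
G(20) = mex{0,0,3,2} = 1
G_C(20) = 1.
Combined Grundy value = 0 ⊕ 3 ⊕ 1 = 2.

2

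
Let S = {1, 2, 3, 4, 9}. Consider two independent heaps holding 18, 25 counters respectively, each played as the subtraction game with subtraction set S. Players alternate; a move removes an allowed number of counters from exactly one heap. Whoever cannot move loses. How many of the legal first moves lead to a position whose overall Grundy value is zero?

All heaps use S = {1, 2, 3, 4, 9}:
G(0) = 0
G(1) = mex{0} = 1
G(2) = mex{1,0} = 2
G(3) = mex{2,1,0} = 3
G(4) = mex{3,2,1,0} = 4
G(5) = mex{4,3,2,1} = 0
G(6) = mex{0,4,3,2} = 1
G(7) = mex{1,0,4,3} = 2
G(8) = mex{2,1,0,4} = 3
G(9) = mex{3,2,1,0,0} = 4
G(10) = mex{4,3,2,1,1} = 0
G(11) = mex{0,4,3,2,2} = 1
G(12) = mex{1,0,4,3,3} = 2
G(13) = mex{2,1,0,4,4} = 3
G(14) = mex{3,2,1,0,0} = 4
G(15) = mex{4,3,2,1,1} = 0
G(16) = mex{0,4,3,2,2} = 1
G(17) = mex{1,0,4,3,3} = 2
G(18) = mex{2,1,0,4,4} = 3
G(19) = mex{3,2,1,0,0} = 4
G(20) = mex{4,3,2,1,1} = 0
G(21) = mex{0,4,3,2,2} = 1
G(22) = mex{1,0,4,3,3} = 2
G(23) = mex{2,1,0,4,4} = 3
G(24) = mex{3,2,1,0,0} = 4
G(25) = mex{4,3,2,1,1} = 0
Heap A: G(18) = 3.
Heap B: G(25) = 0.
Combined Grundy value = 3 ⊕ 0 = 3.
A winning move leaves total XOR = 0, i.e. changes one component's Grundy value g to g ⊕ X where X is the current total.
Heap A: need g' = 3⊕3 = 0. Options: 18−1→G=2, 18−2→G=1, 18−3→G=0, 18−4→G=4, 18−9→G=4. Hits: 1.
Heap B: need g' = 0⊕3 = 3. Options: 25−1→G=4, 25−2→G=3, 25−3→G=2, 25−4→G=1, 25−9→G=1. Hits: 1.

2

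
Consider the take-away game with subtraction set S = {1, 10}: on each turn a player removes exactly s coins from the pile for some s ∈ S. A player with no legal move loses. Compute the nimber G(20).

1

G(0) = 0
G(1) = mex{0} = 1
G(2) = mex{1} = 0
G(3) = mex{0} = 1
G(4) = mex{1} = 0
G(5) = mex{0} = 1
G(6) = mex{1} = 0
G(7) = mex{0} = 1
G(8) = mex{1} = 0
G(9) = mex{0} = 1
G(10) = mex{1,0} = 2
G(11) = mex{2,1} = 0
G(12) = mex{0,0} = 1
G(13) = mex{1,1} = 0
G(14) = mex{0,0} = 1
G(15) = mex{1,1} = 0
G(16) = mex{0,0} = 1
G(17) = mex{1,1} = 0
G(18) = mex{0,0} = 1
G(19) = mex{1,1} = 0
G(20) = mex{0,2} = 1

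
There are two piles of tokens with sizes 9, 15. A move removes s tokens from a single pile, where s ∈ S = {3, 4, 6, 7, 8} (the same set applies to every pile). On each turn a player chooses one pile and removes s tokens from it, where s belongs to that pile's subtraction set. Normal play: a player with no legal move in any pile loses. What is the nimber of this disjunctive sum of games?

2

All piles use S = {3, 4, 6, 7, 8}:
G(0) = 0
G(1) = mex{} = 0
G(2) = mex{} = 0
G(3) = mex{0} = 1
G(4) = mex{0,0} = 1
G(5) = mex{0,0} = 1
G(6) = mex{1,0,0} = 2
G(7) = mex{1,1,0,0} = 2
G(8) = mex{1,1,0,0,0} = 2
G(9) = mex{2,1,1,0,0} = 3
G(10) = mex{2,2,1,1,0} = 3
G(11) = mex{2,2,1,1,1} = 0
G(12) = mex{3,2,2,1,1} = 0
G(13) = mex{3,3,2,2,1} = 0
G(14) = mex{0,3,2,2,2} = 1
G(15) = mex{0,0,3,2,2} = 1
Pile A: G(9) = 3.
Pile B: G(15) = 1.
Combined Grundy value = 3 ⊕ 1 = 2.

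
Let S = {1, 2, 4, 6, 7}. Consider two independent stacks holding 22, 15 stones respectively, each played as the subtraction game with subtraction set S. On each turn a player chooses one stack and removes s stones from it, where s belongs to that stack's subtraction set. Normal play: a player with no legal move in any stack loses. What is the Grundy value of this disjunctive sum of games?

7

All stacks use S = {1, 2, 4, 6, 7}:
G(0) = 0
G(1) = mex{0} = 1
G(2) = mex{1,0} = 2
G(3) = mex{2,1} = 0
G(4) = mex{0,2,0} = 1
G(5) = mex{1,0,1} = 2
G(6) = mex{2,1,2,0} = 3
G(7) = mex{3,2,0,1,0} = 4
G(8) = mex{4,3,1,2,1} = 0
G(9) = mex{0,4,2,0,2} = 1
G(10) = mex{1,0,3,1,0} = 2
G(11) = mex{2,1,4,2,1} = 0
G(12) = mex{0,2,0,3,2} = 1
G(13) = mex{1,0,1,4,3} = 2
G(14) = mex{2,1,2,0,4} = 3
G(15) = mex{3,2,0,1,0} = 4
G(16) = mex{4,3,1,2,1} = 0
G(17) = mex{0,4,2,0,2} = 1
G(18) = mex{1,0,3,1,0} = 2
G(19) = mex{2,1,4,2,1} = 0
G(20) = mex{0,2,0,3,2} = 1
G(21) = mex{1,0,1,4,3} = 2
G(22) = mex{2,1,2,0,4} = 3
Stack A: G(22) = 3.
Stack B: G(15) = 4.
Combined Grundy value = 3 ⊕ 4 = 7.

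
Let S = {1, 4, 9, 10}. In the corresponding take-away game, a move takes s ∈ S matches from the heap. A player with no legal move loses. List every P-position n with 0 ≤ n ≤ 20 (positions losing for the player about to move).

0, 2, 5, 7, 13, 18, 20

n :  0  1  2  3  4  5  6  7  8  9 10 11 12 13 14 15 16 17 18 19 20
G :  0  1  0  1  2  0  1  0  1  2  3  2  3  0  1  3  2  3  0  1  0
P-positions are exactly the n with G(n) = 0.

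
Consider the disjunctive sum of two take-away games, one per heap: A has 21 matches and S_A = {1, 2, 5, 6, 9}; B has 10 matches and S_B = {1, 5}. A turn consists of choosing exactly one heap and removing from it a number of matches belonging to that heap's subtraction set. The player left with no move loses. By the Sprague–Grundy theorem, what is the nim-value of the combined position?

Heap A, S = {1, 2, 5, 6, 9}:
n :  0  1  2  3  4  5  6  7  8  9 10 11 12 13 14 15 16 17 18 19 20 21
G :  0  1  2  0  1  2  3  0  1  2  0  1  2  3  0  1  2  0  1  2  3  0
G_A(21) = 0.
Heap B, S = {1, 5}:
G(0) = 0
G(1) = mex{0} = 1
G(2) = mex{1} = 0
G(3) = mex{0} = 1
G(4) = mex{1} = 0
G(5) = mex{0,0} = 1
G(6) = mex{1,1} = 0
G(7) = mex{0,0} = 1
G(8) = mex{1,1} = 0
G(9) = mex{0,0} = 1
G(10) = mex{1,1} = 0
G_B(10) = 0.
Combined Grundy value = 0 ⊕ 0 = 0.

0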